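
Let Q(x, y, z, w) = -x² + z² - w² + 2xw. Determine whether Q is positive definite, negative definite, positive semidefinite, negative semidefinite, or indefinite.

indefinite

The associated matrix is A = [[-1, 0, 0, 1], [0, 0, 0, 0], [0, 0, 1, 0], [1, 0, 0, -1]].
Applying the same elementary operations to the rows and columns of A produces a congruent diagonal matrix with entries -1, 0, 1, 0.
Counting signs: 1 positive, 1 negative, 2 zero.
Hence Q is indefinite.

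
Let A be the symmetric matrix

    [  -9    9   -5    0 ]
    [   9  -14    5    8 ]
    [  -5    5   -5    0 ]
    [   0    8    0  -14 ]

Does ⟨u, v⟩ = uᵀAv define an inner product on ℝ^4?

Congruent diagonalization of A (simultaneous row and column reduction) yields pivots -9, -5, -20/9, -6/5.
That gives 4 negative pivots.
Hence Q is negative definite.
⟨·,·⟩ is an inner product exactly when A is positive definite.

no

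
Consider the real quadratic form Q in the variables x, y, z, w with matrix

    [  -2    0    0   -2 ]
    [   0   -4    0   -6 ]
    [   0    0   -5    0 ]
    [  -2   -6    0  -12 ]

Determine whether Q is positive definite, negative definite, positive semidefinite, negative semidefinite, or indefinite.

negative definite

Leading principal minors: Δ_1 = -2, Δ_2 = 8, Δ_3 = -40, Δ_4 = 40.
The signs alternate starting with Δ_1 < 0, so by Sylvester's criterion Q is negative definite.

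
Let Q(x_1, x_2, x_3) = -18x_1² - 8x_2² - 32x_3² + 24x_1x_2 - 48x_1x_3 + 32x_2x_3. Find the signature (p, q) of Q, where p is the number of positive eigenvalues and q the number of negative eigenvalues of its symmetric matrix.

Write A = [[-18, 12, -24], [12, -8, 16], [-24, 16, -32]].
Row-reducing A symmetrically gives the diagonal entries -18, 0, 0.
So there are 1 negative, 2 zero pivots.

(0, 1)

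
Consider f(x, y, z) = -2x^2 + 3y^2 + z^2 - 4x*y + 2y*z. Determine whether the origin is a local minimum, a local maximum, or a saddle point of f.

saddle point

The Hessian at the origin is H = [[-4, -4, 0], [-4, 6, 2], [0, 2, 2]].
Applying the same elementary operations to the rows and columns of H produces a congruent diagonal matrix with entries -4, 10, 8/5.
So there are 2 positive, 1 negative pivots.
H is indefinite, so the origin is a saddle point.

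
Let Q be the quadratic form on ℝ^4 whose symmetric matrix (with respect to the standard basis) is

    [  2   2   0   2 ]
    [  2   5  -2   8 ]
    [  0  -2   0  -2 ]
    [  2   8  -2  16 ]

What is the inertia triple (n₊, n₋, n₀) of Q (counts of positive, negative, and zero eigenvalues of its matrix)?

(3, 1, 0)

Applying the same elementary operations to the rows and columns of A produces a congruent diagonal matrix with entries 2, 3, -4/3, 5.
That gives 3 positive, 1 negative pivots.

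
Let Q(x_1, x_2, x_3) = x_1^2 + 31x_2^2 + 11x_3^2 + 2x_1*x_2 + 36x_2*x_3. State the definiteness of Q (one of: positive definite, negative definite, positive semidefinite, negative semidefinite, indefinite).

The symmetric matrix of Q is A = [[1, 1, 0], [1, 31, 18], [0, 18, 11]].
Leading principal minors: Δ_1 = 1, Δ_2 = 30, Δ_3 = 6.
All leading principal minors are positive, so by Sylvester's criterion Q is positive definite.

positive definite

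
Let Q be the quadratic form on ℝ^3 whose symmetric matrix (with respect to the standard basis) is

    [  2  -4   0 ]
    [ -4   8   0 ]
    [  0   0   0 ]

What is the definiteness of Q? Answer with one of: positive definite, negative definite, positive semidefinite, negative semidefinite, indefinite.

Symmetric row and column elimination reduces A to a congruent diagonal form with pivots 2, 0, 0.
So there are 1 positive, 2 zero pivots.
Hence Q is positive semidefinite.

positive semidefinite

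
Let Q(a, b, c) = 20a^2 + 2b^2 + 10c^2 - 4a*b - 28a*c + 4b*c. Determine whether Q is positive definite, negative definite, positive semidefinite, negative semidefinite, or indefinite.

positive semidefinite

Write A = [[20, -2, -14], [-2, 2, 2], [-14, 2, 10]].
Symmetric row and column elimination reduces A to a congruent diagonal form with pivots 20, 9/5, 0.
So there are 2 positive, 1 zero pivots.
Hence Q is positive semidefinite.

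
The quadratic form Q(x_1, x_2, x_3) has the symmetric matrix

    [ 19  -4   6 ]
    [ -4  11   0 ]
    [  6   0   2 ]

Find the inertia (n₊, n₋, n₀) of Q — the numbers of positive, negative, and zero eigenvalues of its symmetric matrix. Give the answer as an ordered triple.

(2, 1, 0)

Symmetric row and column elimination reduces A to a congruent diagonal form with pivots 19, 193/19, -10/193.
Counting signs: 2 positive, 1 negative.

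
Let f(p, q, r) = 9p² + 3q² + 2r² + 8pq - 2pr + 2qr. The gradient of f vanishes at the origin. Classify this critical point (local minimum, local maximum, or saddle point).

local minimum

The Hessian at the origin is H = [[18, 8, -2], [8, 6, 2], [-2, 2, 4]].
Congruent diagonalization of H (simultaneous row and column reduction) yields pivots 18, 22/9, 4/11.
Counting signs: 3 positive.
H is positive definite, so the origin is a strict local minimum.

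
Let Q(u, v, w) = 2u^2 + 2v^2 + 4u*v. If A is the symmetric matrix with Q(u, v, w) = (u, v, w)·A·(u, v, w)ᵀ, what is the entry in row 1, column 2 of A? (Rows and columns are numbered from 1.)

2

The coefficient of u·v in Q is 4. For a symmetric A this equals A[1,2] + A[2,1] = 2·A[1,2].
So A[1,2] = 4/2 = 2.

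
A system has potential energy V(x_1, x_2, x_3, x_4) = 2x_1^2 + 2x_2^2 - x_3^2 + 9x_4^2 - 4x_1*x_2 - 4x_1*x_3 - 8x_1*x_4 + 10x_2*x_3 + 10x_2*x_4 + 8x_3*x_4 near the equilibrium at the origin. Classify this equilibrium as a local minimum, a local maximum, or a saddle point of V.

The Hessian at the origin is H = [[4, -4, -4, -8], [-4, 4, 10, 10], [-4, 10, -2, 8], [-8, 10, 8, 18]].
H is indefinite, so the origin is a saddle point.

saddle point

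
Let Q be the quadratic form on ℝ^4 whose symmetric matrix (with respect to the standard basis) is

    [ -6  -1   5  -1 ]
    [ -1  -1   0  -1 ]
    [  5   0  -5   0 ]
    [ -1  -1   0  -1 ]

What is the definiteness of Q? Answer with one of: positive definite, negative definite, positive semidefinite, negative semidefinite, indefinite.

negative semidefinite

Applying the same elementary operations to the rows and columns of A produces a congruent diagonal matrix with entries -6, -5/6, 0, 0.
That gives 2 negative, 2 zero pivots.
Hence Q is negative semidefinite.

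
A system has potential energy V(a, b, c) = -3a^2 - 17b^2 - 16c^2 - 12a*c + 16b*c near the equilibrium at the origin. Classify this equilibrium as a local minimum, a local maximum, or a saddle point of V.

local maximum

The Hessian at the origin is H = [[-6, 0, -12], [0, -34, 16], [-12, 16, -32]].
Applying the same elementary operations to the rows and columns of H produces a congruent diagonal matrix with entries -6, -34, -8/17.
That gives 3 negative pivots.
H is negative definite, so the origin is a strict local maximum.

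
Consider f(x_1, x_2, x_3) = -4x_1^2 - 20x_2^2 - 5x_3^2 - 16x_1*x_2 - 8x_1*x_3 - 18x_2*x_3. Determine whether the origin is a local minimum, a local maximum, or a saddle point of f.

local maximum

The Hessian at the origin is H = [[-8, -16, -8], [-16, -40, -18], [-8, -18, -10]].
Row-reducing H symmetrically gives the diagonal entries -8, -8, -3/2.
So there are 3 negative pivots.
H is negative definite, so the origin is a strict local maximum.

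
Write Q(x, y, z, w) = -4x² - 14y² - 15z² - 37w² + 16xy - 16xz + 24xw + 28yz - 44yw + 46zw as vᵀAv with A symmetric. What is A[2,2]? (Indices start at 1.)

The coefficient of y² in Q is -14, and that is exactly A[2,2].

-14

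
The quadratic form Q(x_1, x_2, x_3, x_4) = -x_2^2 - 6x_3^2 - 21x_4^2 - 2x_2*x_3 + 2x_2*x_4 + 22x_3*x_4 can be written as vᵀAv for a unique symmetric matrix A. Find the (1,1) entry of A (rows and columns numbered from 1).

The coefficient of x_1^2 in Q is 0, and that is exactly A[1,1].

0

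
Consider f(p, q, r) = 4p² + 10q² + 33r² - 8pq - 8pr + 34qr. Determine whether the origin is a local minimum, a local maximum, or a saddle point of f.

The Hessian at the origin is H = [[8, -8, -8], [-8, 20, 34], [-8, 34, 66]].
An LDLᵀ factorisation of H has diagonal entries 8, 12, 5/3.
Counting signs: 3 positive.
H is positive definite, so the origin is a strict local minimum.

local minimum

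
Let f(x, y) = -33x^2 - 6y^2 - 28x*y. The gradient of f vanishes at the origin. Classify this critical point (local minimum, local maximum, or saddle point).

local maximum

The Hessian at the origin is H = [[-66, -28], [-28, -12]].
det H = -66·-12 − (-28)² = 8 > 0 and H[1,1] = -66 < 0, so H is negative definite.
Therefore the origin is a local maximum.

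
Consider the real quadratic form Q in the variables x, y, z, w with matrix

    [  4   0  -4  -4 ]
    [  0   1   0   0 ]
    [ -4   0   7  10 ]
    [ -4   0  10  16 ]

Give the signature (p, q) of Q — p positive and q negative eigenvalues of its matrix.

(3, 0)

Row-reducing A symmetrically gives the diagonal entries 4, 1, 3, 0.
Counting signs: 3 positive, 1 zero.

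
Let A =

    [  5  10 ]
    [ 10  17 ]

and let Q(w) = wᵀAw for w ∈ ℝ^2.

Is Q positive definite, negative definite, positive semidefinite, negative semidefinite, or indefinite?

indefinite

Row-reducing A symmetrically gives the diagonal entries 5, -3.
That gives 1 positive, 1 negative pivots.
Hence Q is indefinite.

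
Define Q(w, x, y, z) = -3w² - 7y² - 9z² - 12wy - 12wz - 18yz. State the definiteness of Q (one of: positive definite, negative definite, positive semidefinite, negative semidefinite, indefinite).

Write A = [[-3, 0, -6, -6], [0, 0, 0, 0], [-6, 0, -7, -9], [-6, 0, -9, -9]].
Congruent diagonalization of A (simultaneous row and column reduction) yields pivots -3, 0, 5, 6/5.
That gives 2 positive, 1 negative, 1 zero pivots.
Hence Q is indefinite.

indefinite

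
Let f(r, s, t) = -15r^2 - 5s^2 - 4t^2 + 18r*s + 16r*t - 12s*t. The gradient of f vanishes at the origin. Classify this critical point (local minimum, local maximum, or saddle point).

The Hessian at the origin is H = [[-30, 18, 16], [18, -10, -12], [16, -12, -8]].
Applying the same elementary operations to the rows and columns of H produces a congruent diagonal matrix with entries -30, 4/5, -20/3.
So there are 1 positive, 2 negative pivots.
H is indefinite, so the origin is a saddle point.

saddle point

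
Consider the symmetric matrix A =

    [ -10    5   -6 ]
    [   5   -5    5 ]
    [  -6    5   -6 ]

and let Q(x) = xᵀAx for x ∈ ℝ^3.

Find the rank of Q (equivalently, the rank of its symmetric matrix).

Applying the same elementary operations to the rows and columns of A produces a congruent diagonal matrix with entries -10, -5/2, -4/5.
That gives 3 negative pivots.
The rank is the number of nonzero pivots: 3.

3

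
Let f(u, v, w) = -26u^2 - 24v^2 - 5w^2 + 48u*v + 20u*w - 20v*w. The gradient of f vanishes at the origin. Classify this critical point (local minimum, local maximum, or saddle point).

The Hessian at the origin is H = [[-52, 48, 20], [48, -48, -20], [20, -20, -10]].
Applying the same elementary operations to the rows and columns of H produces a congruent diagonal matrix with entries -52, -48/13, -5/3.
Counting signs: 3 negative.
H is negative definite, so the origin is a strict local maximum.

local maximum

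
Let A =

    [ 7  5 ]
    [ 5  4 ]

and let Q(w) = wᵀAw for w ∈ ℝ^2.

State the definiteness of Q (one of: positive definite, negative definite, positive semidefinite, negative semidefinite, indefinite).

positive definite

Congruent diagonalization of A (simultaneous row and column reduction) yields pivots 7, 3/7.
So there are 2 positive pivots.
Hence Q is positive definite.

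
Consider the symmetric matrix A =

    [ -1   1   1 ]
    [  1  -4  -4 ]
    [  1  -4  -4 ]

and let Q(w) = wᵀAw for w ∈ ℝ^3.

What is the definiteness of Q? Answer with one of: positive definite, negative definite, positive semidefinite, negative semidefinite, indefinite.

Row-reducing A symmetrically gives the diagonal entries -1, -3, 0.
Counting signs: 2 negative, 1 zero.
Hence Q is negative semidefinite.

negative semidefinite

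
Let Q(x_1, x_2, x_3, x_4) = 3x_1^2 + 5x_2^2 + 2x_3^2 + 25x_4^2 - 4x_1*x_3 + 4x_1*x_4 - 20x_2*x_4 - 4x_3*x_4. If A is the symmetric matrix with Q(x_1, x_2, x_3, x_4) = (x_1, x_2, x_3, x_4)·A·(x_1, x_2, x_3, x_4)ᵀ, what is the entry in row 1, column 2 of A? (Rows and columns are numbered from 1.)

The coefficient of x_1·x_2 in Q is 0. For a symmetric A this equals A[1,2] + A[2,1] = 2·A[1,2].
So A[1,2] = 0/2 = 0.

0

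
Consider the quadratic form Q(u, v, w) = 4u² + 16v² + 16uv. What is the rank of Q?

The symmetric matrix is A = [[4, 8, 0], [8, 16, 0], [0, 0, 0]].
Symmetric row and column elimination reduces A to a congruent diagonal form with pivots 4, 0, 0.
So there are 1 positive, 2 zero pivots.
The rank is the number of nonzero pivots: 1.

1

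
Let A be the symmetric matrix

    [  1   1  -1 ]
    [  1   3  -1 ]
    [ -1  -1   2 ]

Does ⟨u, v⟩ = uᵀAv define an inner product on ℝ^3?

yes

Row-reducing A symmetrically gives the diagonal entries 1, 2, 1.
That gives 3 positive pivots.
Hence Q is positive definite.
⟨·,·⟩ is an inner product exactly when A is positive definite.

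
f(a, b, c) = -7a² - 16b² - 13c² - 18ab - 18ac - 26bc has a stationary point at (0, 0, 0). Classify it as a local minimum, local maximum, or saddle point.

local maximum

The Hessian at the origin is H = [[-14, -18, -18], [-18, -32, -26], [-18, -26, -26]].
Applying the same elementary operations to the rows and columns of H produces a congruent diagonal matrix with entries -14, -62/7, -60/31.
So there are 3 negative pivots.
H is negative definite, so the origin is a strict local maximum.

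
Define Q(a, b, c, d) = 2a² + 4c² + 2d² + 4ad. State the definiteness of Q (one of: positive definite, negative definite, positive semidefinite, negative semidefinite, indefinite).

The symmetric matrix is A = [[2, 0, 0, 2], [0, 0, 0, 0], [0, 0, 4, 0], [2, 0, 0, 2]].
Congruent diagonalization of A (simultaneous row and column reduction) yields pivots 2, 0, 4, 0.
That gives 2 positive, 2 zero pivots.
Hence Q is positive semidefinite.

positive semidefinite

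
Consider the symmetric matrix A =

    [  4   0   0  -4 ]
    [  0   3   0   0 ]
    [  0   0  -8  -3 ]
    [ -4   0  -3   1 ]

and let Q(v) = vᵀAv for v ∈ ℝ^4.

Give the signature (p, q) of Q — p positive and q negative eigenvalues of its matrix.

(2, 2)

Row-reducing A symmetrically gives the diagonal entries 4, 3, -8, -15/8.
Counting signs: 2 positive, 2 negative.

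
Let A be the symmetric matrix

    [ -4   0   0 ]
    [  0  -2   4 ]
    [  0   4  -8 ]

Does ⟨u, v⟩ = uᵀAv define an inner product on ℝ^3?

Congruent diagonalization of A (simultaneous row and column reduction) yields pivots -4, -2, 0.
Counting signs: 2 negative, 1 zero.
Hence Q is negative semidefinite.
⟨·,·⟩ is an inner product exactly when A is positive definite.

no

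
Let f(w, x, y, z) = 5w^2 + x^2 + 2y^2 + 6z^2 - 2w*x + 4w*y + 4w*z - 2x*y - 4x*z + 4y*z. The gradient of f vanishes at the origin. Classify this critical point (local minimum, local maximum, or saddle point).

The Hessian at the origin is H = [[10, -2, 4, 4], [-2, 2, -2, -4], [4, -2, 4, 4], [4, -4, 4, 12]].
Applying the same elementary operations to the rows and columns of H produces a congruent diagonal matrix with entries 10, 8/5, 3/2, 4.
So there are 4 positive pivots.
H is positive definite, so the origin is a strict local minimum.

local minimum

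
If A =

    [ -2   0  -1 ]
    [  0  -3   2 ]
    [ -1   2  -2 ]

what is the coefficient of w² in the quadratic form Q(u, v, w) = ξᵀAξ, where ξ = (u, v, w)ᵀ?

-2

The coefficient of w² is the diagonal entry A[3,3] = -2.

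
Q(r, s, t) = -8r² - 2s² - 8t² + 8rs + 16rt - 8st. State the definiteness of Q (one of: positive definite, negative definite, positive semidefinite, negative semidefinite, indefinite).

negative semidefinite

Write A = [[-8, 4, 8], [4, -2, -4], [8, -4, -8]].
Symmetric row and column elimination reduces A to a congruent diagonal form with pivots -8, 0, 0.
So there are 1 negative, 2 zero pivots.
Hence Q is negative semidefinite.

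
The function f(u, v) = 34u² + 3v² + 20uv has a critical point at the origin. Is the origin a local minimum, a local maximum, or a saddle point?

The Hessian at the origin is H = [[68, 20], [20, 6]].
det H = 68·6 − (20)² = 8 > 0 and H[1,1] = 68 > 0, so H is positive definite.
Therefore the origin is a local minimum.

local minimum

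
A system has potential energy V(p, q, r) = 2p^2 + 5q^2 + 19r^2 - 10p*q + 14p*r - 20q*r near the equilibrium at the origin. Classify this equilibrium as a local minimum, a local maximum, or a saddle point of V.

The Hessian at the origin is H = [[4, -10, 14], [-10, 10, -20], [14, -20, 38]].
Symmetric row and column elimination reduces H to a congruent diagonal form with pivots 4, -15, 4.
That gives 2 positive, 1 negative pivots.
H is indefinite, so the origin is a saddle point.

saddle point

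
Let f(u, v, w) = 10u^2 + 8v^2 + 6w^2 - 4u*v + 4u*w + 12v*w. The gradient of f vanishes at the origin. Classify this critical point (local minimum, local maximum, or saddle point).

local minimum

The Hessian at the origin is H = [[20, -4, 4], [-4, 16, 12], [4, 12, 12]].
An LDLᵀ factorisation of H has diagonal entries 20, 76/5, 8/19.
So there are 3 positive pivots.
H is positive definite, so the origin is a strict local minimum.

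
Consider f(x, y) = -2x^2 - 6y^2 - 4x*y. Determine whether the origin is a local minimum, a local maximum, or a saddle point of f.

local maximum

The Hessian at the origin is H = [[-4, -4], [-4, -12]].
det H = -4·-12 − (-4)² = 32 > 0 and H[1,1] = -4 < 0, so H is negative definite.
Therefore the origin is a local maximum.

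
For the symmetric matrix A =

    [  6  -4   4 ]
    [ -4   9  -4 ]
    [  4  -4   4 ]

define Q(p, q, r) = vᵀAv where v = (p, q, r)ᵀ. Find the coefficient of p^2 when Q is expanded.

The coefficient of p^2 is the diagonal entry A[1,1] = 6.

6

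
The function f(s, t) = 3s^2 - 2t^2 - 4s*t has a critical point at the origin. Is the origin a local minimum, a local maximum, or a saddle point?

saddle point

The Hessian at the origin is H = [[6, -4], [-4, -4]].
det H = 6·-4 − (-4)² = -40 < 0, so H is indefinite.
Therefore the origin is a saddle point.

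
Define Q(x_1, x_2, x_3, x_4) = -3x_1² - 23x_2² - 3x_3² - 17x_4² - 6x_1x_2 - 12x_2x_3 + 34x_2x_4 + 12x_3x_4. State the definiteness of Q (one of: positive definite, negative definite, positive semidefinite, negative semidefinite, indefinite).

negative definite

The associated matrix is A = [[-3, -3, 0, 0], [-3, -23, -6, 17], [0, -6, -3, 6], [0, 17, 6, -17]].
Row-reducing A symmetrically gives the diagonal entries -3, -20, -6/5, -15/8.
Counting signs: 4 negative.
Hence Q is negative definite.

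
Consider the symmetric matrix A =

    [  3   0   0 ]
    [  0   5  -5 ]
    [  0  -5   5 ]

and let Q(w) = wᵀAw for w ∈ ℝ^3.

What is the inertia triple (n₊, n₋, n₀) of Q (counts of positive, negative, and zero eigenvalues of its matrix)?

(2, 0, 1)

Row-reducing A symmetrically gives the diagonal entries 3, 5, 0.
Counting signs: 2 positive, 1 zero.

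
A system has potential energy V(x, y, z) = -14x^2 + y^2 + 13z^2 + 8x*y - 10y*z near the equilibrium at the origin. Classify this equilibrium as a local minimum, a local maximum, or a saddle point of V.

The Hessian at the origin is H = [[-28, 8, 0], [8, 2, -10], [0, -10, 26]].
Row-reducing H symmetrically gives the diagonal entries -28, 30/7, 8/3.
So there are 2 positive, 1 negative pivots.
H is indefinite, so the origin is a saddle point.

saddle point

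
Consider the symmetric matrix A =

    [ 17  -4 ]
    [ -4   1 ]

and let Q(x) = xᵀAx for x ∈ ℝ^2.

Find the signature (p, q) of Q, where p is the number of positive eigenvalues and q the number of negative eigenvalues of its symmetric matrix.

Applying the same elementary operations to the rows and columns of A produces a congruent diagonal matrix with entries 17, 1/17.
So there are 2 positive pivots.

(2, 0)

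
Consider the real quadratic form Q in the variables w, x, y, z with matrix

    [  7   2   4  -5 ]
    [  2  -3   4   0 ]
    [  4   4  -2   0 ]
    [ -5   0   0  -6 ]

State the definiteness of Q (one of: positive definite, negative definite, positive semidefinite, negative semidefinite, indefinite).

indefinite

Applying the same elementary operations to the rows and columns of A produces a congruent diagonal matrix with entries 7, -25/7, -2, -1.
That gives 1 positive, 3 negative pivots.
Hence Q is indefinite.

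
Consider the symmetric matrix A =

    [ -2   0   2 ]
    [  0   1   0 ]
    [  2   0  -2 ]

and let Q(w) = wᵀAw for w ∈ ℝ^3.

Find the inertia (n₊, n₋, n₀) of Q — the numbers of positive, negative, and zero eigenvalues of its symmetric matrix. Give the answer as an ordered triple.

(1, 1, 1)

Row-reducing A symmetrically gives the diagonal entries -2, 1, 0.
So there are 1 positive, 1 negative, 1 zero pivots.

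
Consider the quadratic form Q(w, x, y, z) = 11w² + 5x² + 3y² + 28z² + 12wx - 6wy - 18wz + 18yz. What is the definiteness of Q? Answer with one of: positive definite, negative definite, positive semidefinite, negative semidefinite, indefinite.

positive definite

The symmetric matrix of Q is A = [[11, 6, -3, -9], [6, 5, 0, 0], [-3, 0, 3, 9], [-9, 0, 9, 28]].
Leading principal minors: Δ_1 = 11, Δ_2 = 19, Δ_3 = 12, Δ_4 = 12.
All leading principal minors are positive, so by Sylvester's criterion Q is positive definite.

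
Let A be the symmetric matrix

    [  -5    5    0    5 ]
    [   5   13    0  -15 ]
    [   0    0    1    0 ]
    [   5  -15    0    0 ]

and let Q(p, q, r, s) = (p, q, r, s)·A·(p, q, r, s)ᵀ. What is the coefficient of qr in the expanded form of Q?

The coefficient of qr is A[2,3] + A[3,2] = 2·0 = 0.

0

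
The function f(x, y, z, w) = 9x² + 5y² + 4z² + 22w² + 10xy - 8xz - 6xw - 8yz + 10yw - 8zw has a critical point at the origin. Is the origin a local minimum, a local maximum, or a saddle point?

local minimum

The Hessian at the origin is H = [[18, 10, -8, -6], [10, 10, -8, 10], [-8, -8, 8, -8], [-6, 10, -8, 44]].
An LDLᵀ factorisation of H has diagonal entries 18, 40/9, 8/5, 2.
So there are 4 positive pivots.
H is positive definite, so the origin is a strict local minimum.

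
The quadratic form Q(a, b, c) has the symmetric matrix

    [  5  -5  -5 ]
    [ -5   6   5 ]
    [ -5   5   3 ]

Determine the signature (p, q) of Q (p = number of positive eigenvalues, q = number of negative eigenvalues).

Applying the same elementary operations to the rows and columns of A produces a congruent diagonal matrix with entries 5, 1, -2.
That gives 2 positive, 1 negative pivots.

(2, 1)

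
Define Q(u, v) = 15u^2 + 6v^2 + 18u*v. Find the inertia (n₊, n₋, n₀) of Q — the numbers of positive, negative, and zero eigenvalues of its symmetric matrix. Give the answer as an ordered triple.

The symmetric matrix is A = [[15, 9], [9, 6]].
Applying the same elementary operations to the rows and columns of A produces a congruent diagonal matrix with entries 15, 3/5.
Counting signs: 2 positive.

(2, 0, 0)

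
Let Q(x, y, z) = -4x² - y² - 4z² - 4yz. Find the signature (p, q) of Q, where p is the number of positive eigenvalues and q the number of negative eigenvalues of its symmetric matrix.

Write A = [[-4, 0, 0], [0, -1, -2], [0, -2, -4]].
Applying the same elementary operations to the rows and columns of A produces a congruent diagonal matrix with entries -4, -1, 0.
That gives 2 negative, 1 zero pivots.

(0, 2)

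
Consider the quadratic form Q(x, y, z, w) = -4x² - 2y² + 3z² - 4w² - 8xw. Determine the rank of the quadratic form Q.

Write A = [[-4, 0, 0, -4], [0, -2, 0, 0], [0, 0, 3, 0], [-4, 0, 0, -4]].
Congruent diagonalization of A (simultaneous row and column reduction) yields pivots -4, -2, 3, 0.
That gives 1 positive, 2 negative, 1 zero pivots.
The rank is the number of nonzero pivots: 3.

3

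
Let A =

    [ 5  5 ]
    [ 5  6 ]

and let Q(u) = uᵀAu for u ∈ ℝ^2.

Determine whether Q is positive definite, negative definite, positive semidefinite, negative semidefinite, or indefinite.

positive definite

Leading principal minors: Δ_1 = 5, Δ_2 = 5.
All leading principal minors are positive, so by Sylvester's criterion Q is positive definite.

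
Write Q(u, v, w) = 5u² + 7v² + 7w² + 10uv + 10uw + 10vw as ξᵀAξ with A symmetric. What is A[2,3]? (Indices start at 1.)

The coefficient of v·w in Q is 10. For a symmetric A this equals A[2,3] + A[3,2] = 2·A[2,3].
So A[2,3] = 10/2 = 5.

5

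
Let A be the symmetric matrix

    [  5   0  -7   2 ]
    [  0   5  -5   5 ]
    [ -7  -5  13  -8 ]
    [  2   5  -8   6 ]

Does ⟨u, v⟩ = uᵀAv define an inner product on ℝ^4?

An LDLᵀ factorisation of A has diagonal entries 5, 5, -9/5, 2/9.
That gives 3 positive, 1 negative pivots.
Hence Q is indefinite.
⟨·,·⟩ is an inner product exactly when A is positive definite.

no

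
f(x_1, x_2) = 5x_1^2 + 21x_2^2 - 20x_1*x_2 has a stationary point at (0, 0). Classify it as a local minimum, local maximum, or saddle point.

The Hessian at the origin is H = [[10, -20], [-20, 42]].
det H = 10·42 − (-20)² = 20 > 0 and H[1,1] = 10 > 0, so H is positive definite.
Therefore the origin is a local minimum.

local minimum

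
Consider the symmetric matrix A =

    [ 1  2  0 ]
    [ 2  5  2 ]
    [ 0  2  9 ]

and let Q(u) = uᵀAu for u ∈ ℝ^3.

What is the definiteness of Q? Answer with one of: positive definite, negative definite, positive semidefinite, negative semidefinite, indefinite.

Leading principal minors: Δ_1 = 1, Δ_2 = 1, Δ_3 = 5.
All leading principal minors are positive, so by Sylvester's criterion Q is positive definite.

positive definite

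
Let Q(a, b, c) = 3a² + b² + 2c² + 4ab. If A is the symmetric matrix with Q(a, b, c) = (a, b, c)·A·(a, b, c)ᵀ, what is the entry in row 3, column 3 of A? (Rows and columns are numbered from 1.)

2

The coefficient of c² in Q is 2, and that is exactly A[3,3].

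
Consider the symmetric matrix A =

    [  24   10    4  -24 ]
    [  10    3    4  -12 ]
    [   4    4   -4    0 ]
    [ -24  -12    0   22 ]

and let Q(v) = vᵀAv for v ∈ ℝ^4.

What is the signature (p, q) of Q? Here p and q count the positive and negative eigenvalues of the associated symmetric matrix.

Symmetric row and column elimination reduces A to a congruent diagonal form with pivots 24, -7/6, 0, 10/7.
So there are 2 positive, 1 negative, 1 zero pivots.

(2, 1)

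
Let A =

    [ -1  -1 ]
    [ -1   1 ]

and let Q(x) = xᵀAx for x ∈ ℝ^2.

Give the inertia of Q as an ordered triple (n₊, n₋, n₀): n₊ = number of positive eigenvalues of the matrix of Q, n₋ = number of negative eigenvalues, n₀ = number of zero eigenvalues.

Applying the same elementary operations to the rows and columns of A produces a congruent diagonal matrix with entries -1, 2.
Counting signs: 1 positive, 1 negative.

(1, 1, 0)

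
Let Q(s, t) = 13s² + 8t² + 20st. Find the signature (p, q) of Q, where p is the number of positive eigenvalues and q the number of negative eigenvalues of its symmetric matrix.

The associated matrix is A = [[13, 10], [10, 8]].
An LDLᵀ factorisation of A has diagonal entries 13, 4/13.
Counting signs: 2 positive.

(2, 0)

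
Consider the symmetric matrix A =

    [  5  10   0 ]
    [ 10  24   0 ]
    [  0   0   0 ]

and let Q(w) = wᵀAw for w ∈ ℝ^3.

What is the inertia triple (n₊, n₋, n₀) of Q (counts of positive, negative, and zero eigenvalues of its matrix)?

Congruent diagonalization of A (simultaneous row and column reduction) yields pivots 5, 4, 0.
That gives 2 positive, 1 zero pivots.

(2, 0, 1)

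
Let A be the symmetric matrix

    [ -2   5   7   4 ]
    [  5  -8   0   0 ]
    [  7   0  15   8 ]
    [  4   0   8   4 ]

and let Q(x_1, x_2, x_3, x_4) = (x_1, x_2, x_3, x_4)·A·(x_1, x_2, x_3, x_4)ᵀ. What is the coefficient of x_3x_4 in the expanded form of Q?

16

The coefficient of x_3x_4 is A[3,4] + A[4,3] = 2·8 = 16.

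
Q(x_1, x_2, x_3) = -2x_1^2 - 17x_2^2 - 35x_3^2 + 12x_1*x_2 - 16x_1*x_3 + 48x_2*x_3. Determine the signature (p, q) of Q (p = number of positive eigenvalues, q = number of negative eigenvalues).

The associated matrix is A = [[-2, 6, -8], [6, -17, 24], [-8, 24, -35]].
Symmetric row and column elimination reduces A to a congruent diagonal form with pivots -2, 1, -3.
That gives 1 positive, 2 negative pivots.

(1, 2)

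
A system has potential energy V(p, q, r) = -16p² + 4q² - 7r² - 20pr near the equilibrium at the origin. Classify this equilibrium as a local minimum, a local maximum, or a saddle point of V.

The Hessian at the origin is H = [[-32, 0, -20], [0, 8, 0], [-20, 0, -14]].
An LDLᵀ factorisation of H has diagonal entries -32, 8, -3/2.
So there are 1 positive, 2 negative pivots.
H is indefinite, so the origin is a saddle point.

saddle point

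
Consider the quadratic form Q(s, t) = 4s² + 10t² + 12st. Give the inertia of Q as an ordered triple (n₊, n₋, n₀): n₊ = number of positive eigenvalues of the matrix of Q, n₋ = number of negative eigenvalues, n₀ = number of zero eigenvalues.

The symmetric matrix is A = [[4, 6], [6, 10]].
Symmetric row and column elimination reduces A to a congruent diagonal form with pivots 4, 1.
That gives 2 positive pivots.

(2, 0, 0)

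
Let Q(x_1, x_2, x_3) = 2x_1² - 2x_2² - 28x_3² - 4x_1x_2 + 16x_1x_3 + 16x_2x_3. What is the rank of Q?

Write A = [[2, -2, 8], [-2, -2, 8], [8, 8, -28]].
Symmetric row and column elimination reduces A to a congruent diagonal form with pivots 2, -4, 4.
Counting signs: 2 positive, 1 negative.
The rank is the number of nonzero pivots: 3.

3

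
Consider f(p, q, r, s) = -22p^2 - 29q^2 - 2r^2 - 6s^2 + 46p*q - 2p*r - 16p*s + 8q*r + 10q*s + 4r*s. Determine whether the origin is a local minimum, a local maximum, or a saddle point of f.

The Hessian at the origin is H = [[-44, 46, -2, -16], [46, -58, 8, 10], [-2, 8, -4, 4], [-16, 10, 4, -12]].
An LDLᵀ factorisation of H has diagonal entries -44, -109/11, -42/109, -2/7.
That gives 4 negative pivots.
H is negative definite, so the origin is a strict local maximum.

local maximum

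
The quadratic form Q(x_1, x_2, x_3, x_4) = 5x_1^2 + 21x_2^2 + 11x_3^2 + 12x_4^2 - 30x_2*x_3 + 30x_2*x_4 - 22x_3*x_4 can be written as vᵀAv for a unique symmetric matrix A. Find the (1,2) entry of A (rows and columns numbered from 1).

0

The coefficient of x_1·x_2 in Q is 0. For a symmetric A this equals A[1,2] + A[2,1] = 2·A[1,2].
So A[1,2] = 0/2 = 0.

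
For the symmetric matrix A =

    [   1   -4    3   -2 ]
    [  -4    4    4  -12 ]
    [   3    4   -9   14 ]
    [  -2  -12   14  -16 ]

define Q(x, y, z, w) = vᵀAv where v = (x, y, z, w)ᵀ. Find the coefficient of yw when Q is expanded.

The coefficient of yw is A[2,4] + A[4,2] = 2·(-12) = -24.

-24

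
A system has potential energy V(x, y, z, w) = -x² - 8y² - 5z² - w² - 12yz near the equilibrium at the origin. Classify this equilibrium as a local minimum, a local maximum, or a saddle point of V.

The Hessian at the origin is H = [[-2, 0, 0, 0], [0, -16, -12, 0], [0, -12, -10, 0], [0, 0, 0, -2]].
Applying the same elementary operations to the rows and columns of H produces a congruent diagonal matrix with entries -2, -16, -1, -2.
Counting signs: 4 negative.
H is negative definite, so the origin is a strict local maximum.

local maximum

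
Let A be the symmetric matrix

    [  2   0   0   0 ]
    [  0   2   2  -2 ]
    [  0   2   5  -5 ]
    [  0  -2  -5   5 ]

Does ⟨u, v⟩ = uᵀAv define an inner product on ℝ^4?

no

Congruent diagonalization of A (simultaneous row and column reduction) yields pivots 2, 2, 3, 0.
So there are 3 positive, 1 zero pivots.
Hence Q is positive semidefinite.
⟨·,·⟩ is an inner product exactly when A is positive definite.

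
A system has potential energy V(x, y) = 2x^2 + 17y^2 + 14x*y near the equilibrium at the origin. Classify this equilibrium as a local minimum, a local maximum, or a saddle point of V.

The Hessian at the origin is H = [[4, 14], [14, 34]].
det H = 4·34 − (14)² = -60 < 0, so H is indefinite.
Therefore the origin is a saddle point.

saddle point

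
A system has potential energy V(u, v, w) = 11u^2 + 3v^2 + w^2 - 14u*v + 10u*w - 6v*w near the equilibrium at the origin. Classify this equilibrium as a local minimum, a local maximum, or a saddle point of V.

The Hessian at the origin is H = [[22, -14, 10], [-14, 6, -6], [10, -6, 2]].
Symmetric row and column elimination reduces H to a congruent diagonal form with pivots 22, -32/11, -5/2.
Counting signs: 1 positive, 2 negative.
H is indefinite, so the origin is a saddle point.

saddle point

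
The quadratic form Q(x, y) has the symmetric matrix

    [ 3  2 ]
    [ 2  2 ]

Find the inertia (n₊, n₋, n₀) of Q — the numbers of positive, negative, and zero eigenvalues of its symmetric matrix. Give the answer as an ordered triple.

(2, 0, 0)

Row-reducing A symmetrically gives the diagonal entries 3, 2/3.
So there are 2 positive pivots.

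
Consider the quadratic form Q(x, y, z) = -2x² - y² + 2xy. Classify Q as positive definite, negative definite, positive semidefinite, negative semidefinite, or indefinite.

negative semidefinite

The associated matrix is A = [[-2, 1, 0], [1, -1, 0], [0, 0, 0]].
Symmetric row and column elimination reduces A to a congruent diagonal form with pivots -2, -1/2, 0.
So there are 2 negative, 1 zero pivots.
Hence Q is negative semidefinite.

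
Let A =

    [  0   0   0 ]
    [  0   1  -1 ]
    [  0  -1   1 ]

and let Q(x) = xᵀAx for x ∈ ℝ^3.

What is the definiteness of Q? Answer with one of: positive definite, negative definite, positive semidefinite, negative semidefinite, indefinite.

Symmetric row and column elimination reduces A to a congruent diagonal form with pivots 0, 1, 0.
Counting signs: 1 positive, 2 zero.
Hence Q is positive semidefinite.

positive semidefinite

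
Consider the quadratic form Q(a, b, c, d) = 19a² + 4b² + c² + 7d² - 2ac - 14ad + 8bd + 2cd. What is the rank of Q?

The associated matrix is A = [[19, 0, -1, -7], [0, 4, 0, 4], [-1, 0, 1, 1], [-7, 4, 1, 7]].
Row-reducing A symmetrically gives the diagonal entries 19, 4, 18/19, 0.
So there are 3 positive, 1 zero pivots.
The rank is the number of nonzero pivots: 3.

3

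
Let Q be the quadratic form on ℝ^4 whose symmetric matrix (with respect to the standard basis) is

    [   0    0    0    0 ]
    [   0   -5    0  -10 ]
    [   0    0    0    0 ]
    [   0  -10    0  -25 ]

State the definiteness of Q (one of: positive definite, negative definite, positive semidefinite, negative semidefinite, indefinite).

Row-reducing A symmetrically gives the diagonal entries 0, -5, 0, -5.
Counting signs: 2 negative, 2 zero.
Hence Q is negative semidefinite.

negative semidefinite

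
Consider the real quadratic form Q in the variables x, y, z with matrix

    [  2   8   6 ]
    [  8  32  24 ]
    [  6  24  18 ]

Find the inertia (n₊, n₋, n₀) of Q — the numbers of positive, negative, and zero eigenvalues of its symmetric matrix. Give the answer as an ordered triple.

(1, 0, 2)

Congruent diagonalization of A (simultaneous row and column reduction) yields pivots 2, 0, 0.
That gives 1 positive, 2 zero pivots.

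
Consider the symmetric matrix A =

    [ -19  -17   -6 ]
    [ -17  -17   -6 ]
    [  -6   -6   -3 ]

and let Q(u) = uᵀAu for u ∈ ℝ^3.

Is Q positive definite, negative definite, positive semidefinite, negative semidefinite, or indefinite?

negative definite

Leading principal minors: Δ_1 = -19, Δ_2 = 34, Δ_3 = -30.
The signs alternate starting with Δ_1 < 0, so by Sylvester's criterion Q is negative definite.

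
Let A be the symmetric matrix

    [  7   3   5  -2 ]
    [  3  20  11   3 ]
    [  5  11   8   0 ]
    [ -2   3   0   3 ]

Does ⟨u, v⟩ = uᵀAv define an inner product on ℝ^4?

Leading principal minors: Δ_1 = 7, Δ_2 = 131, Δ_3 = 31, Δ_4 = 30.
All leading principal minors are positive, so by Sylvester's criterion Q is positive definite.
⟨·,·⟩ is an inner product exactly when A is positive definite.

yes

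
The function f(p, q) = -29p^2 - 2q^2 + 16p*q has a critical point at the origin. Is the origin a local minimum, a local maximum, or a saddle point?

saddle point

The Hessian at the origin is H = [[-58, 16], [16, -4]].
det H = -58·-4 − (16)² = -24 < 0, so H is indefinite.
Therefore the origin is a saddle point.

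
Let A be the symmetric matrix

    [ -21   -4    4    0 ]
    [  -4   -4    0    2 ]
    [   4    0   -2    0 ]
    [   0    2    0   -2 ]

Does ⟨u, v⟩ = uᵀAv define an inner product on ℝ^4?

no

An LDLᵀ factorisation of A has diagonal entries -21, -68/21, -18/17, -5/9.
That gives 4 negative pivots.
Hence Q is negative definite.
⟨·,·⟩ is an inner product exactly when A is positive definite.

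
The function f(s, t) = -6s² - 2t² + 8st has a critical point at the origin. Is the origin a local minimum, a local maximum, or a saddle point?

The Hessian at the origin is H = [[-12, 8], [8, -4]].
det H = -12·-4 − (8)² = -16 < 0, so H is indefinite.
Therefore the origin is a saddle point.

saddle point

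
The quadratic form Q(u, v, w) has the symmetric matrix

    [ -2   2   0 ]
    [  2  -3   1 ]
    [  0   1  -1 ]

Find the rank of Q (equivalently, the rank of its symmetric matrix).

Row-reducing A symmetrically gives the diagonal entries -2, -1, 0.
Counting signs: 2 negative, 1 zero.
The rank is the number of nonzero pivots: 2.

2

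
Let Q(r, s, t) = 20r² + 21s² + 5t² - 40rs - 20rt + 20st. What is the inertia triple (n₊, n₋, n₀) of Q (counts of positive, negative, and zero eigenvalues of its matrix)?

The associated matrix is A = [[20, -20, -10], [-20, 21, 10], [-10, 10, 5]].
Row-reducing A symmetrically gives the diagonal entries 20, 1, 0.
Counting signs: 2 positive, 1 zero.

(2, 0, 1)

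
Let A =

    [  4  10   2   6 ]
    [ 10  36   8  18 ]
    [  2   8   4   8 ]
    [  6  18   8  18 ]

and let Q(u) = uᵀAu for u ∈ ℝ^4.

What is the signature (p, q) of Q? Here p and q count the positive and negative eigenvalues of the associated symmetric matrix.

An LDLᵀ factorisation of A has diagonal entries 4, 11, 24/11, 1/6.
That gives 4 positive pivots.

(4, 0)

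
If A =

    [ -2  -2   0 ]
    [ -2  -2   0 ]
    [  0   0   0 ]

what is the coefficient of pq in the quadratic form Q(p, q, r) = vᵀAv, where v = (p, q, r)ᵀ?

The coefficient of pq is A[1,2] + A[2,1] = 2·(-2) = -4.

-4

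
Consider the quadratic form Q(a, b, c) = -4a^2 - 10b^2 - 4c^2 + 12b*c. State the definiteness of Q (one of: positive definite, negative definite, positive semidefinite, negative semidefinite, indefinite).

The associated matrix is A = [[-4, 0, 0], [0, -10, 6], [0, 6, -4]].
Symmetric row and column elimination reduces A to a congruent diagonal form with pivots -4, -10, -2/5.
That gives 3 negative pivots.
Hence Q is negative definite.

negative definite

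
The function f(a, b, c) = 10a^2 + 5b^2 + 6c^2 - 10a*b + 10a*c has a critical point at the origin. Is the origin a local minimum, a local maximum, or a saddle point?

The Hessian at the origin is H = [[20, -10, 10], [-10, 10, 0], [10, 0, 12]].
Applying the same elementary operations to the rows and columns of H produces a congruent diagonal matrix with entries 20, 5, 2.
Counting signs: 3 positive.
H is positive definite, so the origin is a strict local minimum.

local minimum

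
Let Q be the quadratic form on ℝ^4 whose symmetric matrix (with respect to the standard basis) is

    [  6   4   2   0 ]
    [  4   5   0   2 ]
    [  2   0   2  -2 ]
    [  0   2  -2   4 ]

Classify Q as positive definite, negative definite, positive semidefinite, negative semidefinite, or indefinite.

Leading principal minors: Δ_1 = 6, Δ_2 = 14, Δ_3 = 8, Δ_4 = 8.
All leading principal minors are positive, so by Sylvester's criterion Q is positive definite.

positive definite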